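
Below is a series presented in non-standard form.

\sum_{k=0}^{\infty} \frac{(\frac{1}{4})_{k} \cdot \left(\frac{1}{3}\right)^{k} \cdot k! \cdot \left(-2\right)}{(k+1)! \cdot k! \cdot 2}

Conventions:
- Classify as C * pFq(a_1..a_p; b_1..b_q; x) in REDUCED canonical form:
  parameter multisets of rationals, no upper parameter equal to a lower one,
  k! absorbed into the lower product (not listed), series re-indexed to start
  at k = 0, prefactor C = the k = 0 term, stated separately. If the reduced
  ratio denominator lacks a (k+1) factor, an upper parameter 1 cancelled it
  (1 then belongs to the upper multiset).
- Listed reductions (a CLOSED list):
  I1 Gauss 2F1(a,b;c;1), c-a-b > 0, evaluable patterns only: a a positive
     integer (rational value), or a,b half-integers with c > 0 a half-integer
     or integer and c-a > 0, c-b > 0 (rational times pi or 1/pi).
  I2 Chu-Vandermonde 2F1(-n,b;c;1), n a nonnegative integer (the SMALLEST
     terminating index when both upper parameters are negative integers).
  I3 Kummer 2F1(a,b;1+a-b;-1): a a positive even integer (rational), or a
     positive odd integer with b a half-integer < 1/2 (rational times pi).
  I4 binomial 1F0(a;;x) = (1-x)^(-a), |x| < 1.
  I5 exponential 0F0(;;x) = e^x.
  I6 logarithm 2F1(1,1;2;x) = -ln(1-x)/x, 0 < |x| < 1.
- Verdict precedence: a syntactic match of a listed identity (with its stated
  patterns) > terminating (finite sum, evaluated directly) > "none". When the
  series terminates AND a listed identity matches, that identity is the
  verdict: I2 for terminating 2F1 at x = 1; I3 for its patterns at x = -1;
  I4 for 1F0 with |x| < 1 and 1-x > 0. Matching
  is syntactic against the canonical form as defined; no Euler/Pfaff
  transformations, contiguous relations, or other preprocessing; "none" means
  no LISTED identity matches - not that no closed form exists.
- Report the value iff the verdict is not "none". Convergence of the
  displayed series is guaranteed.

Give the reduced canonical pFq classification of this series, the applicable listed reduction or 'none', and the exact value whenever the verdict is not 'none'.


Key step: from the first term -1: the factorial ratio (C = -1, x = 1/3) (k+a-1)!/(a-1)! is a rising factorial (a)_k.
Consecutive-term ratio: r(k) = \frac{1}{3} * (k+\frac{1}{4}) (k+1) / [(k+2) (k+1)] - poly over poly, x = \frac{1}{3} from leading terms; C = -1 at k = 0.

x = \frac{1}{3} here; the reduced form reads 2F1, upper {\frac{1}{4}, 1}, lower {2}, C = -1. Verdict: none - this 2F1 at x = \frac{1}{3} matches no listed pattern, and upper {\frac{1}{4}, 1} holds no stopper.


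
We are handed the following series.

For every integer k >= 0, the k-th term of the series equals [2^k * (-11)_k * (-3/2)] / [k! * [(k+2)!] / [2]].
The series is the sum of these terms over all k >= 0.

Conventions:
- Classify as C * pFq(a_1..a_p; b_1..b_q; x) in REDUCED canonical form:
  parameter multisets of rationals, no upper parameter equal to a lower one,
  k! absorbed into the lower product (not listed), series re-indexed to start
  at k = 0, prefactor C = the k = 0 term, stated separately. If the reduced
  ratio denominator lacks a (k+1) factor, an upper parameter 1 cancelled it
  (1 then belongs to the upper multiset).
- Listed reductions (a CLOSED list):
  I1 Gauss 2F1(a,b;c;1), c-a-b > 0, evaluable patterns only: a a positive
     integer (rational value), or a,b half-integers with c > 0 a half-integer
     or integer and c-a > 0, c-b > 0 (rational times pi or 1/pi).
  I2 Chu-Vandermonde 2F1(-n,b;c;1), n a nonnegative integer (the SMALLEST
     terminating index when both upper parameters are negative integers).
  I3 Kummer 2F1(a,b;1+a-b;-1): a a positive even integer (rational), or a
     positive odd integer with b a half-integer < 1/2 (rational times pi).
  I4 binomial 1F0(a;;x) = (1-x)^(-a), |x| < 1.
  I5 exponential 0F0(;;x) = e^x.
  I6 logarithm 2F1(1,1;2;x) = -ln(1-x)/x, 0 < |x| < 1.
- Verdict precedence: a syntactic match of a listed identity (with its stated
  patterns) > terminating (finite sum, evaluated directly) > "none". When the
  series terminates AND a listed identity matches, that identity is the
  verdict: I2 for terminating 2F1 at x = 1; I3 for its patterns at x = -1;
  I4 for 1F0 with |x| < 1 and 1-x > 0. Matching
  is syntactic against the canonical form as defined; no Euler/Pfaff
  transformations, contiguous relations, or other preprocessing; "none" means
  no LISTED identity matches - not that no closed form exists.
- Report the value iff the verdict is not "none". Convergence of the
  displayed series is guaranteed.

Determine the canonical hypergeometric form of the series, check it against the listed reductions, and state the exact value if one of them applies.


Prefactor -3/2, argument 2: 1F1 with upper {-11} over lower {3}. Verdict: terminating - upper -11 stops the sum at k = 11; the 12 terms are added exactly. Value: -2692/32175.

First insight: x = 2 and the denominator's factorial ratio (prefactor -3/2) is a lower Pochhammer.
Step ratio: r(k) = 2 * (k-11) / [(k+3) (k+1)] - rational in k. x = 2; t_0 = -3/2; negate the roots.


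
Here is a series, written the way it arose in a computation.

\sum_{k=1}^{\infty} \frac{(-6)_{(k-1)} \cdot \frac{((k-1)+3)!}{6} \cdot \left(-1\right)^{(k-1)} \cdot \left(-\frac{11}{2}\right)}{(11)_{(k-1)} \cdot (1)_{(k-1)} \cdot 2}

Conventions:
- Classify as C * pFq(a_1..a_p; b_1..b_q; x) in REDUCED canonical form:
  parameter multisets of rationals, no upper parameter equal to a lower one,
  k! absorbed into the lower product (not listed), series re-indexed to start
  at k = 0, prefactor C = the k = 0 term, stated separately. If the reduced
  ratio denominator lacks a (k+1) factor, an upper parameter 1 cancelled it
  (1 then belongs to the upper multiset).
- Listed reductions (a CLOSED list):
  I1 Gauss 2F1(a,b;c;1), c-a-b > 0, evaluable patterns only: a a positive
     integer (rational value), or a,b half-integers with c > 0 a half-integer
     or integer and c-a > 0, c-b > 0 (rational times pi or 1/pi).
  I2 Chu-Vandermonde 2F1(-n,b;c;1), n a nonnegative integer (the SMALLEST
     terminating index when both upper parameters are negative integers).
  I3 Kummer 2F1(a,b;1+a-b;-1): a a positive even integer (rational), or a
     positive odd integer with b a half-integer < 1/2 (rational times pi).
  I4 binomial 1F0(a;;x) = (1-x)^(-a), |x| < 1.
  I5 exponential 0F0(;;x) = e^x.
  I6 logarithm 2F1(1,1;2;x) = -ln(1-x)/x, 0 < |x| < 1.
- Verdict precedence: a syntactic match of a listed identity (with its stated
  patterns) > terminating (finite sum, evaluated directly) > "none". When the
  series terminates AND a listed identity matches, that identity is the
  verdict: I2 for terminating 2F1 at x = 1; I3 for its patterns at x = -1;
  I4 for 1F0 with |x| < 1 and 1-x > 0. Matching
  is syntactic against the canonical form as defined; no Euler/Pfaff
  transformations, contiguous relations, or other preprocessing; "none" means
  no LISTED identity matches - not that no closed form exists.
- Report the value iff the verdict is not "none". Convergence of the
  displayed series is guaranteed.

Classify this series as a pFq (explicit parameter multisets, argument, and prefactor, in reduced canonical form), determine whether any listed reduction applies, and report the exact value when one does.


Key observation: x = -1 and the constant factors (prefactor -11/4) combine into one prefactor.
Term ratio: r(k) = -1 * (k-6) (k+4) / [(k+11) (k+1)] - rational in k. x = -1; t_0 = -\frac{11}{4}; negate the roots.

This is -\frac{11}{4} * 2F1(-6, 4; 11; -1) in reduced canonical form. Verdict: the Kummer evaluation I3 fires (x = -1; c = 11 equals 1+a-b for upper {-6, 4}: listed pattern). Value: -\frac{165}{8}.


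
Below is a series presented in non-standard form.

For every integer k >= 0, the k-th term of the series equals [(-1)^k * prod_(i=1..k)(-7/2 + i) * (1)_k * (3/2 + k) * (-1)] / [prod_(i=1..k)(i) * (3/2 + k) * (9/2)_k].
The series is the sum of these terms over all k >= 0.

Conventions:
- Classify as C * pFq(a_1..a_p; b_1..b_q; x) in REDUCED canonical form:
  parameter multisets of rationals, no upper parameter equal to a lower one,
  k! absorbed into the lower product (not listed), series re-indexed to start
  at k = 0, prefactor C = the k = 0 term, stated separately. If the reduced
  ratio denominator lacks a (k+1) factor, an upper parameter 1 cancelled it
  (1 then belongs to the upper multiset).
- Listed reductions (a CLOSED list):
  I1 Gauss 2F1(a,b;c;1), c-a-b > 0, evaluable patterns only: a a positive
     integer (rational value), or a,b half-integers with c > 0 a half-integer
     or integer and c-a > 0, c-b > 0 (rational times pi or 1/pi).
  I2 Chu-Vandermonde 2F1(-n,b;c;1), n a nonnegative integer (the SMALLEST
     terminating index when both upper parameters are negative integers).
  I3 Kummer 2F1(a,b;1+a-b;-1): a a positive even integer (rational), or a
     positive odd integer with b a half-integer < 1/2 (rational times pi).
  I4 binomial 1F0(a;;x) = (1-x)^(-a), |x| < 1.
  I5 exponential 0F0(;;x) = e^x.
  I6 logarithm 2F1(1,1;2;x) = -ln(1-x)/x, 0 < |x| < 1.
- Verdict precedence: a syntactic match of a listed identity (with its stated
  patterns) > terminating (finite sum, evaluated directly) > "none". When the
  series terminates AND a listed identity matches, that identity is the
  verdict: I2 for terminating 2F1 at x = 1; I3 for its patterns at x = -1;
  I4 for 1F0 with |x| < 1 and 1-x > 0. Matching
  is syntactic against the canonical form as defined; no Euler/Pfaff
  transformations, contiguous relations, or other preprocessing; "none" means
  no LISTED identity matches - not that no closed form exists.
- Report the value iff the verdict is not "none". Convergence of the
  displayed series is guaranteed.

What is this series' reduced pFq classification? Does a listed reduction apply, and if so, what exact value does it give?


Classification (C = -1): 2F1 with upper {-5/2, 1}, lower {9/2}, argument x = -1. Verdict: Kummer's theorem (I3) applies (x = -1; c = 9/2 equals 1+a-b for upper {-5/2, 1}: listed pattern). Its exact value is (-35/64) * pi.

Key step: t_0 being -1, the product of the first k integers (prefactor -1) is k!.
Ratio: r(k) = (-1) * (k-5/2) (k+1) / [(k+9/2) (k+1)] - rational; roots negated = parameters, x = (-1), C = -1.


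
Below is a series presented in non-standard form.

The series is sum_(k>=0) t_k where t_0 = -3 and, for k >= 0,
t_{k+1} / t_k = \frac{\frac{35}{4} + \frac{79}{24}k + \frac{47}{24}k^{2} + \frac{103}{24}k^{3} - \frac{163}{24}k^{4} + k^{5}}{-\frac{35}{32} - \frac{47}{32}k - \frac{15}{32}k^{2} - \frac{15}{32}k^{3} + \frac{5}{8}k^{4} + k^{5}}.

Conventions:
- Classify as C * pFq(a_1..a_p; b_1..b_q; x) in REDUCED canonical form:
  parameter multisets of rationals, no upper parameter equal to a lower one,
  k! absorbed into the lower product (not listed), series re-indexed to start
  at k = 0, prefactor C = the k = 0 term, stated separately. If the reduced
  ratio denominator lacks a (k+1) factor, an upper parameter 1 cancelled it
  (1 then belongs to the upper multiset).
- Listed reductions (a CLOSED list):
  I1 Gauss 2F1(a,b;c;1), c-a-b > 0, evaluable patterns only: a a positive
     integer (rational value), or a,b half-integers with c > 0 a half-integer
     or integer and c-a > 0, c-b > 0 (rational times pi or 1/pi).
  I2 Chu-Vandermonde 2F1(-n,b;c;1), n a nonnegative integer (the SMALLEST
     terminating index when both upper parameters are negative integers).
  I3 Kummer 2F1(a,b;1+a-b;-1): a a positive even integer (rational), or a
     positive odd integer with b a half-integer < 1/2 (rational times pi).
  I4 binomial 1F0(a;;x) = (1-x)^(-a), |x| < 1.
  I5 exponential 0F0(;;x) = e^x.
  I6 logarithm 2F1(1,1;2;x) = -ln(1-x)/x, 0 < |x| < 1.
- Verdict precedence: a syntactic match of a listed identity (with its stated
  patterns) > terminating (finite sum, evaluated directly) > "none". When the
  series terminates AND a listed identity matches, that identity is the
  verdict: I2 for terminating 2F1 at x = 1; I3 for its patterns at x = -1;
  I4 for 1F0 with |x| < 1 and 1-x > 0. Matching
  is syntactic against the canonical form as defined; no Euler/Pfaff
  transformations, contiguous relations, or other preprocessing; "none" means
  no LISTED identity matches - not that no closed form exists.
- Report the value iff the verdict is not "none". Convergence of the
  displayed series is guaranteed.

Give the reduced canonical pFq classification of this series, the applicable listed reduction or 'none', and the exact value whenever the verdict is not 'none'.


x = 1 here; the reduced form reads 2F1, upper {-6, -\frac{5}{3}}, lower {-\frac{5}{4}}, C = -3. Verdict (x = 1): Chu-Vandermonde (I2) applies (terminating 2F1 at x = 1 with n = 6, b = -5/3, c = -\frac{5}{4}). Value: -\frac{13926757}{168399}.

Key observation: t_0 being -3, cancel k^2 + 1 from the displayed ratio first; then C = -3.
Ratio: r(k) = 1 * (k-6) (k-\frac{5}{3}) / [(k-\frac{5}{4}) (k+1)] ; factor over Q: parameters, x = 1, and C = -3.


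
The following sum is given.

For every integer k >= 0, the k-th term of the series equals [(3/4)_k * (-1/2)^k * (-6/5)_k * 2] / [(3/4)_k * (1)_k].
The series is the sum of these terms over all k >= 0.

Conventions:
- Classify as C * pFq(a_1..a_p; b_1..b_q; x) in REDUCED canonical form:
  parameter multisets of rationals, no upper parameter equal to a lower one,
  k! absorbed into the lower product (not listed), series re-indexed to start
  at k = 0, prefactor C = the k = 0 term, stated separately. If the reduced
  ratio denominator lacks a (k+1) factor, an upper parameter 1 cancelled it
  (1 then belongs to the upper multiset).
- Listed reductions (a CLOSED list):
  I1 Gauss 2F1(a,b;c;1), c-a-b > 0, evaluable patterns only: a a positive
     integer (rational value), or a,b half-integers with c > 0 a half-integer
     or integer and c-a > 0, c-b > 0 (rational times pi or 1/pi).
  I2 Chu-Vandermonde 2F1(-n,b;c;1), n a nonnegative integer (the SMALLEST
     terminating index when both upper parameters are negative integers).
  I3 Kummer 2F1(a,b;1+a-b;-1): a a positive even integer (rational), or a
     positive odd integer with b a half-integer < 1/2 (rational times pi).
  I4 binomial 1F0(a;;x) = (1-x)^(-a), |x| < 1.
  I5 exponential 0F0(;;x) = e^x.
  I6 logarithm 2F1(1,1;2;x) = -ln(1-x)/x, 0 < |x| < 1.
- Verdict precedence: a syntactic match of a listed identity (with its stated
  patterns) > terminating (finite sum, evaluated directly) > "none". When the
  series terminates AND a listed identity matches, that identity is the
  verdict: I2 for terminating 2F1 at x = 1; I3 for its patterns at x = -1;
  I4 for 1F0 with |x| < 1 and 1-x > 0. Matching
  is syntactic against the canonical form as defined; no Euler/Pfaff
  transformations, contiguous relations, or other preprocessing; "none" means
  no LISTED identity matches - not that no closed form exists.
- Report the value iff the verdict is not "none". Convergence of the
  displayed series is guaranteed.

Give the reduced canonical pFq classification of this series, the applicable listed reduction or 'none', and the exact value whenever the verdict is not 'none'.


Classification (C = 2): 1F0 with upper {-6/5}, lower {-}, argument x = -1/2. Verdict: the I4 binomial reduction matches (the 1F0 binomial series: exponent 6/5, x = -1/2). Exact value: 2 * (3/2)^(6/5).

First insight: from the first term 2: the parameter 3/4 appears in both the upper and lower lists and cancels.
Adjacent-term ratio: r(k) = (-1/2) * (k-6/5) / [(k+1)] - rational in k, leading ratio (-1/2); with t_0 = 2, classification follows.


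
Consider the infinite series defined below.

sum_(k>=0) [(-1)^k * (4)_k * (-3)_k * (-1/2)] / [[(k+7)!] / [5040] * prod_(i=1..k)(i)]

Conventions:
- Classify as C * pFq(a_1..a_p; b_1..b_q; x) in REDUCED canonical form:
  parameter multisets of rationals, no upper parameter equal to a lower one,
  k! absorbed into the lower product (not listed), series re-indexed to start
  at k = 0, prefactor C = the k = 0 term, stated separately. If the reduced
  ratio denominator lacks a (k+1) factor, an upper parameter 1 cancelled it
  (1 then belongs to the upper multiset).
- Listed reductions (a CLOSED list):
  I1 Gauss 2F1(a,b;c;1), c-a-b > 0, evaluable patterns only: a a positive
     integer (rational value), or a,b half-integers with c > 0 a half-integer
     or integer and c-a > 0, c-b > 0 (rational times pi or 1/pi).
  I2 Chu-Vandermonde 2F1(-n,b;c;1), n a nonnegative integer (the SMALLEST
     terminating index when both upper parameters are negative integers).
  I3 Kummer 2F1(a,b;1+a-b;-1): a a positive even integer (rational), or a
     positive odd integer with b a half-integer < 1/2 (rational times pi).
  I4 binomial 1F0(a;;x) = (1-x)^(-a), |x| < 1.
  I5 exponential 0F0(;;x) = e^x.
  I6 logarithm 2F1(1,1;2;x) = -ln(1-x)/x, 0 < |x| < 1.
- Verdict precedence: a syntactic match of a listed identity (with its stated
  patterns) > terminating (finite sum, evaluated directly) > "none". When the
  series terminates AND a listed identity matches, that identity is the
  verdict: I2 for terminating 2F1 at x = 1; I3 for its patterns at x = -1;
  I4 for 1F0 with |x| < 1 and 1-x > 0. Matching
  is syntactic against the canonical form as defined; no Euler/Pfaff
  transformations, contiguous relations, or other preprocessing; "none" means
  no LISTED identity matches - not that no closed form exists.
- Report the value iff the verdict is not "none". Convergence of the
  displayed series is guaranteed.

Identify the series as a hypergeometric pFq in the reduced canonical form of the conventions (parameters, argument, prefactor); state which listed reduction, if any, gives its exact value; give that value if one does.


The series (x = -1) is 2F1: upper {-3, 4}, lower {8}, prefactor -1/2. Verdict: Kummer's theorem (I3) fires (x = -1; c = 8 equals 1+a-b for upper {-3, 4}: listed pattern). Exact value: -7/4.

First insight: t_0 = -1/2 here, and the denominator's factorial ratio (C = -1/2) is a lower Pochhammer.
Adjacent-term ratio: r(k) = (-1) * (k-3) (k+4) / [(k+8) (k+1)] - rational; roots negated = parameters, x = (-1), C = -1/2.


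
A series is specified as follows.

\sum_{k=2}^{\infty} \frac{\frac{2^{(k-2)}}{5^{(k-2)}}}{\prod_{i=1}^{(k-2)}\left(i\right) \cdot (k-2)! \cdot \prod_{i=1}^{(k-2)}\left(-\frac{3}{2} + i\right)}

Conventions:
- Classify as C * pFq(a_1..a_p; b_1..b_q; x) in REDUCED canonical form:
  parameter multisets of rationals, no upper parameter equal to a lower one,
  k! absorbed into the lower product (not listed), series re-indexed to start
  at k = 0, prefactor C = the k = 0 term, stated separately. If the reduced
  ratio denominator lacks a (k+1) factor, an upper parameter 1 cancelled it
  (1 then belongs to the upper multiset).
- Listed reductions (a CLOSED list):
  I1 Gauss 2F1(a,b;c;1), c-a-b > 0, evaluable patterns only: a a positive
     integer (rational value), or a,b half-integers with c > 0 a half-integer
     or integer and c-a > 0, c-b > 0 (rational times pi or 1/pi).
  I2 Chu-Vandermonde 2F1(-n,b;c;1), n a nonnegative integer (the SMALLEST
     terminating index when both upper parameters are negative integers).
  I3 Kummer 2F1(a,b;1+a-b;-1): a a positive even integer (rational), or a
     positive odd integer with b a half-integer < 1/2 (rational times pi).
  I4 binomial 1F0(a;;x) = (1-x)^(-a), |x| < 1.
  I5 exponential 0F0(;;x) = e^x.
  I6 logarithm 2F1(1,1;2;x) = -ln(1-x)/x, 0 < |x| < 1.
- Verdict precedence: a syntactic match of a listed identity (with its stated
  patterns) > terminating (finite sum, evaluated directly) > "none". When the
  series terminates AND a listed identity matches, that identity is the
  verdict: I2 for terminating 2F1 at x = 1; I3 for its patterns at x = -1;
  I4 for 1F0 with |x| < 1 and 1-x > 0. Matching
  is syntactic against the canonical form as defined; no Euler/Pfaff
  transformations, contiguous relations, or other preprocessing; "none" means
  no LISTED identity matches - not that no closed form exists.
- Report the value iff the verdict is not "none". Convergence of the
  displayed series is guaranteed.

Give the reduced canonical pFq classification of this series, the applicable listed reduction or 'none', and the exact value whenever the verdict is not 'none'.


This is 1 * 0F2(-; -\frac{1}{2}, 1; \frac{2}{5}) in reduced canonical form. Verdict: none. No listed pattern accepts 0F2(-; -\frac{1}{2}, 1; \frac{2}{5}).

Key observation: with t_0 = 1, the lower running product (C = 1, x = 2/5) is a rising factorial.
Ratio: r(k) = \frac{2}{5} * 1 / [(k-\frac{1}{2}) (k+1) (k+1)] - rational in k. x = \frac{2}{5}; t_0 = 1; negate the roots.


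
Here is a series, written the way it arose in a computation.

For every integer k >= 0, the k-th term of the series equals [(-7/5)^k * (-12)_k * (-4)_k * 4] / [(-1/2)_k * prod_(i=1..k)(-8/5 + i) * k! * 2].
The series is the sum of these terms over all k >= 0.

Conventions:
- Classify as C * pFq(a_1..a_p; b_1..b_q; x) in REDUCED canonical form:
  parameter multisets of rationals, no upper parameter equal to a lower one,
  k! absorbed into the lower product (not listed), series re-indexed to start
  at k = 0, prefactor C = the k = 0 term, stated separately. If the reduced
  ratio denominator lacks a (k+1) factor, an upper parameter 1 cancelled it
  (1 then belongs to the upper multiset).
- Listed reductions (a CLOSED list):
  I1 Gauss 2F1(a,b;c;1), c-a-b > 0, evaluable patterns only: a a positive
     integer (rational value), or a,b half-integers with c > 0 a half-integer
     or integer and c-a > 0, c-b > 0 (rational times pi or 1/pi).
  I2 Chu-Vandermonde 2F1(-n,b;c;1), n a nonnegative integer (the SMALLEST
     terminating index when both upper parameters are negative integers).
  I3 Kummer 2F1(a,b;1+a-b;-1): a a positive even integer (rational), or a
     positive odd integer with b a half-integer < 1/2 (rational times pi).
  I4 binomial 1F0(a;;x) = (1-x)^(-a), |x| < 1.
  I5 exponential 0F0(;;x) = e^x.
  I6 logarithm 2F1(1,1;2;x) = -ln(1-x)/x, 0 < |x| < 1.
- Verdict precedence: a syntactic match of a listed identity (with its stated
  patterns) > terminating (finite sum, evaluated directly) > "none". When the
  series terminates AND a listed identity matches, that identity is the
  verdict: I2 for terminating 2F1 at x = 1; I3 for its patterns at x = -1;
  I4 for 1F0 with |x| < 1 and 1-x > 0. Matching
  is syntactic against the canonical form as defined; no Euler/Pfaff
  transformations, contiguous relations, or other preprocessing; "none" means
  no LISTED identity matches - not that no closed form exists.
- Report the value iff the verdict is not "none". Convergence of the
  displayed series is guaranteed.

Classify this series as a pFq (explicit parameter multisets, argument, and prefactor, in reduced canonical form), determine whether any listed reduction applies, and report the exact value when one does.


Reduced: x = -7/5, 2F2, upper = {-12, -4}, lower = {-3/5, -1/2}, C = 2. Verdict: terminating - upper -4 stops the sum at k = 4; the 5 terms are added exactly. Exact value: -173818/3.

Key observation: x = (-7/5) and the lower running product (C = 2) is a rising factorial.
Adjacent-term ratio: r(k) = (-7/5) * (k-12) (k-4) / [(k-3/5) (k-1/2) (k+1)] - rational in k. x = (-7/5); t_0 = 2; negate the roots.


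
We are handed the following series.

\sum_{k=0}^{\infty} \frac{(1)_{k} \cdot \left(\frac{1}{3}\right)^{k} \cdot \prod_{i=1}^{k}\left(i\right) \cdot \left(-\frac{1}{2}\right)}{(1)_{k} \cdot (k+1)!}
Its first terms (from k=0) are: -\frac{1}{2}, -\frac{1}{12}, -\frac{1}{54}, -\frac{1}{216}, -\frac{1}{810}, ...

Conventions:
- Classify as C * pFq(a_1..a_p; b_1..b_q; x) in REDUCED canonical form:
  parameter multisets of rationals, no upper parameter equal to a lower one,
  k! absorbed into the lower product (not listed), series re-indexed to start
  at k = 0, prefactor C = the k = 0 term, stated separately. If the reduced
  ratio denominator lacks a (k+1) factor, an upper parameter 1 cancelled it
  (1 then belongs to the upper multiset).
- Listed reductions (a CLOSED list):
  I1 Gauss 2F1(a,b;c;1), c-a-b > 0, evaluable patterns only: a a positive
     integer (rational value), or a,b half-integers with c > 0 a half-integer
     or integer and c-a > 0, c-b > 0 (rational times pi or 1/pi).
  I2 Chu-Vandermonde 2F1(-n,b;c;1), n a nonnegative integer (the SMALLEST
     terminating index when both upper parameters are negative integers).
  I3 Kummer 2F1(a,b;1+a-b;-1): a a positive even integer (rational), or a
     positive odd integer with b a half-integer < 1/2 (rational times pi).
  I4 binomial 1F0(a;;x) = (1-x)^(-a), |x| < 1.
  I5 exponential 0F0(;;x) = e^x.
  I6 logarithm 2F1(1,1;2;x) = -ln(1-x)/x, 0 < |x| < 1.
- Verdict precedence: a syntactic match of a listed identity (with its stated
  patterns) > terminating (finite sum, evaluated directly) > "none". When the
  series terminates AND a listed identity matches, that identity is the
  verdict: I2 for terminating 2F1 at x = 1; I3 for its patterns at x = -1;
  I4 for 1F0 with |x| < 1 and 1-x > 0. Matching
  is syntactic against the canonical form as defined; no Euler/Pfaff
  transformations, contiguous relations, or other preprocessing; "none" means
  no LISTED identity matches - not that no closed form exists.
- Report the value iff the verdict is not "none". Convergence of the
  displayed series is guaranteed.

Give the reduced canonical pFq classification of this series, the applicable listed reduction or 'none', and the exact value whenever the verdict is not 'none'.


Classification (C = -\frac{1}{2}): 2F1 with upper {1, 1}, lower {2}, argument x = \frac{1}{3}. Verdict: logarithm (I6) applies (the logarithm: parameters (1,1;2), x = \frac{1}{3}). Hence: \frac{3}{2} \cdot \ln\left(\frac{2}{3}\right).

Key step: t_0 being -\frac{1}{2}, the running product (C = -1/2) telescopes to a rising factorial.
Adjacent-term ratio: r(k) = \frac{1}{3} * (k+1) (k+1) / [(k+2) (k+1)] - rational; roots negated = parameters, x = \frac{1}{3}, C = -\frac{1}{2}.


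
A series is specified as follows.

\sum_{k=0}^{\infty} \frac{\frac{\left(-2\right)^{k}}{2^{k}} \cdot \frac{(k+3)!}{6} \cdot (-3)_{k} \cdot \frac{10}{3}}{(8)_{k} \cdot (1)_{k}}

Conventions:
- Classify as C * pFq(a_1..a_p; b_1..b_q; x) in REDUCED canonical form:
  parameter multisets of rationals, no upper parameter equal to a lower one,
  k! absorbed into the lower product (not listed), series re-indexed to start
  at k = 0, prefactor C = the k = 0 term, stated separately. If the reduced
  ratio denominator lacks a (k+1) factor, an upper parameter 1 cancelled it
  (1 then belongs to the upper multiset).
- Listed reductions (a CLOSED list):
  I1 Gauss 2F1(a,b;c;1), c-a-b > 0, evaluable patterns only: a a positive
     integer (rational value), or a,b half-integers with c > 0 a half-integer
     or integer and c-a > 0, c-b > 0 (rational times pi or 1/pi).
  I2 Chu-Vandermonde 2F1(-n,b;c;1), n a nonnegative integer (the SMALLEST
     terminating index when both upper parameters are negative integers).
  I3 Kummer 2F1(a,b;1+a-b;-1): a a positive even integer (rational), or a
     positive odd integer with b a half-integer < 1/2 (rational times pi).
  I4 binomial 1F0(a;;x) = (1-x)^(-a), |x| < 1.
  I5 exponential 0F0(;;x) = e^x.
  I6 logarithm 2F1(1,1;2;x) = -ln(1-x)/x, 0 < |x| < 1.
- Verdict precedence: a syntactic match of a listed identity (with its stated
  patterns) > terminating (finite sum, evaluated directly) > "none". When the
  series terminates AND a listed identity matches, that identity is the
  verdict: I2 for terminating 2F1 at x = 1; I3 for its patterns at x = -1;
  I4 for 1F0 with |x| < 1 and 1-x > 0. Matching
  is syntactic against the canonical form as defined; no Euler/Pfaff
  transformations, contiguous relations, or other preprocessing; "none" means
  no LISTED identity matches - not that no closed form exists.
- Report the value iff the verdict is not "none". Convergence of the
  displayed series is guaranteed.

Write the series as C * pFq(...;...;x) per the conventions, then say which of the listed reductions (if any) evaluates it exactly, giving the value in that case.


Classification (C = \frac{10}{3}): 2F1 with upper {-3, 4}, lower {8}, argument x = -1. Verdict: Kummer's theorem (I3) matches (x = -1; c = 8 equals 1+a-b for upper {-3, 4}: listed pattern). Value: \frac{35}{3}.

The tell: from the first term \frac{10}{3}: the factorial ratio (C = 10/3, x = -1) (k+a-1)!/(a-1)! is a rising factorial (a)_k.
Ratio: r(k) = -1 * (k-3) (k+4) / [(k+8) (k+1)] - poly over poly, x = -1 from leading terms; C = \frac{10}{3} at k = 0.


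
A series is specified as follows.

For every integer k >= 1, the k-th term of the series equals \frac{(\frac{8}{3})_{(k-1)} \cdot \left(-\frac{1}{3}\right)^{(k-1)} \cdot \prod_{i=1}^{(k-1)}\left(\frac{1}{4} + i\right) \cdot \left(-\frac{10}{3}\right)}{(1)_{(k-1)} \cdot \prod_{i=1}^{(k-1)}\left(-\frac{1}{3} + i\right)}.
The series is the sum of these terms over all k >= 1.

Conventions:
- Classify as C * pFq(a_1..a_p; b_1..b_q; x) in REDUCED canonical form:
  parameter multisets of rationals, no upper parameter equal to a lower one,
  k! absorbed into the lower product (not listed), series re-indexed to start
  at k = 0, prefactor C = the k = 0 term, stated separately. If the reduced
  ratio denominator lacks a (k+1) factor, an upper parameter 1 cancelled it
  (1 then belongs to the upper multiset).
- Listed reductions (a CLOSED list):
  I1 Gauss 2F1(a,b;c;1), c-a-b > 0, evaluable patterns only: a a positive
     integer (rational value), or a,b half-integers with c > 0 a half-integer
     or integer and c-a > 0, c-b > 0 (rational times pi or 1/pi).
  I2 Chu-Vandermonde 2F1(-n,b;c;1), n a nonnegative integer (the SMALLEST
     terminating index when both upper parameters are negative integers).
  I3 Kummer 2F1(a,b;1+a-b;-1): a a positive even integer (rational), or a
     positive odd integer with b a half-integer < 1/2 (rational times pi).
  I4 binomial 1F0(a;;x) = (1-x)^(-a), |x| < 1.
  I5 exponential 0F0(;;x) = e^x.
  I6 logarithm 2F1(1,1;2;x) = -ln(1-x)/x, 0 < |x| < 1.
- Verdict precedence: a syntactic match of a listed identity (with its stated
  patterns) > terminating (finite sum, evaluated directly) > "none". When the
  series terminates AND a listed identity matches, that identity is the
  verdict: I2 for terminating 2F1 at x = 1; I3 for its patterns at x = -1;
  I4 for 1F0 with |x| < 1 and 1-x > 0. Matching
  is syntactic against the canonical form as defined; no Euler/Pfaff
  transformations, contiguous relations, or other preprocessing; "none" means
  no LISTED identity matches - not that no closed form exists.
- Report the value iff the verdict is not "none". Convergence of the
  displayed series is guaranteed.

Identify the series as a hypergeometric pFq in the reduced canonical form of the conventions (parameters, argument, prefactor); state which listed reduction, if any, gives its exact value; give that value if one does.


Canonical form: C = -\frac{10}{3} times 2F1 with upper {\frac{5}{4}, \frac{8}{3}}, lower {\frac{2}{3}}, x = -\frac{1}{3}. Verdict: no listed reduction: x = -\frac{1}{3} and upper {\frac{5}{4}, \frac{8}{3}} fail every I1-I6 pattern.

Key step: t_0 = -\frac{10}{3} here, and (1)_k (C = -10/3, x = -1/3) is k! itself.
Step ratio: r(k) = -\frac{1}{3} * (k+\frac{5}{4}) (k+\frac{8}{3}) / [(k+\frac{2}{3}) (k+1)] - poly over poly, x = -\frac{1}{3} from leading terms; C = -\frac{10}{3} at k = 0.


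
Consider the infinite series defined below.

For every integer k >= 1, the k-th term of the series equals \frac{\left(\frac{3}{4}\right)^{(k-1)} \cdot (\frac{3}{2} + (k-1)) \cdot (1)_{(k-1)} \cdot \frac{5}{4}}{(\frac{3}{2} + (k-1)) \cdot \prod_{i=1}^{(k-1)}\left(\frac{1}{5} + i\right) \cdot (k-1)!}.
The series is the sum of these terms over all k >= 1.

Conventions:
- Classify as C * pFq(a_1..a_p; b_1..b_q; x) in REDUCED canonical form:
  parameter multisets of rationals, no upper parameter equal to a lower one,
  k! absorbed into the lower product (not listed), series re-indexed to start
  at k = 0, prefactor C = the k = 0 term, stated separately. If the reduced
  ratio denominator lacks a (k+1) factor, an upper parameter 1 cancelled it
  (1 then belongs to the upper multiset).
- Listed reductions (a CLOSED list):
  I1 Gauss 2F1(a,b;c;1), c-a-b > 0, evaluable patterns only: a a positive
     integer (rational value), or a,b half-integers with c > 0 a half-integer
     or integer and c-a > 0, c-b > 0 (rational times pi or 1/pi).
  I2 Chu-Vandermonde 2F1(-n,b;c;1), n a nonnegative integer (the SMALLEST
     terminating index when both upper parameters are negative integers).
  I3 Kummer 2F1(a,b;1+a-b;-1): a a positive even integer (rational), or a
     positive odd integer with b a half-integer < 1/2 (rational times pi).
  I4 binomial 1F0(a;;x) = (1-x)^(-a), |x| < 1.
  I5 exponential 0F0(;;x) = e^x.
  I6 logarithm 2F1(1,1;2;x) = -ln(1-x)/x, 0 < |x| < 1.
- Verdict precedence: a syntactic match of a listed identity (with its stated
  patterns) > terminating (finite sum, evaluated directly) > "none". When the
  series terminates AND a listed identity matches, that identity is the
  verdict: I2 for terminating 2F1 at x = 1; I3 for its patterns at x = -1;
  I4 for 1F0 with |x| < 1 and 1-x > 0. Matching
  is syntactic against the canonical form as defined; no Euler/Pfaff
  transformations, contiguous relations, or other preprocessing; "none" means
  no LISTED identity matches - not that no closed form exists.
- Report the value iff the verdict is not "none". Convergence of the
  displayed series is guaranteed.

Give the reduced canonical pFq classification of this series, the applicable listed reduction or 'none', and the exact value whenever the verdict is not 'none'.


Key observation: with t_0 = \frac{5}{4}, the lower running product (C = 5/4, x = 3/4) is a rising factorial.
Adjacent-term ratio: r(k) = \frac{3}{4} * (k+1) / [(k+\frac{6}{5}) (k+1)] - rational in k. x = \frac{3}{4}; t_0 = \frac{5}{4}; negate the roots.

Classification (C = \frac{5}{4}): 1F1 with upper {1}, lower {\frac{6}{5}}, argument x = \frac{3}{4}. Verdict: none - this 1F1 at x = \frac{3}{4} matches no listed pattern, and upper {1} holds no stopper.


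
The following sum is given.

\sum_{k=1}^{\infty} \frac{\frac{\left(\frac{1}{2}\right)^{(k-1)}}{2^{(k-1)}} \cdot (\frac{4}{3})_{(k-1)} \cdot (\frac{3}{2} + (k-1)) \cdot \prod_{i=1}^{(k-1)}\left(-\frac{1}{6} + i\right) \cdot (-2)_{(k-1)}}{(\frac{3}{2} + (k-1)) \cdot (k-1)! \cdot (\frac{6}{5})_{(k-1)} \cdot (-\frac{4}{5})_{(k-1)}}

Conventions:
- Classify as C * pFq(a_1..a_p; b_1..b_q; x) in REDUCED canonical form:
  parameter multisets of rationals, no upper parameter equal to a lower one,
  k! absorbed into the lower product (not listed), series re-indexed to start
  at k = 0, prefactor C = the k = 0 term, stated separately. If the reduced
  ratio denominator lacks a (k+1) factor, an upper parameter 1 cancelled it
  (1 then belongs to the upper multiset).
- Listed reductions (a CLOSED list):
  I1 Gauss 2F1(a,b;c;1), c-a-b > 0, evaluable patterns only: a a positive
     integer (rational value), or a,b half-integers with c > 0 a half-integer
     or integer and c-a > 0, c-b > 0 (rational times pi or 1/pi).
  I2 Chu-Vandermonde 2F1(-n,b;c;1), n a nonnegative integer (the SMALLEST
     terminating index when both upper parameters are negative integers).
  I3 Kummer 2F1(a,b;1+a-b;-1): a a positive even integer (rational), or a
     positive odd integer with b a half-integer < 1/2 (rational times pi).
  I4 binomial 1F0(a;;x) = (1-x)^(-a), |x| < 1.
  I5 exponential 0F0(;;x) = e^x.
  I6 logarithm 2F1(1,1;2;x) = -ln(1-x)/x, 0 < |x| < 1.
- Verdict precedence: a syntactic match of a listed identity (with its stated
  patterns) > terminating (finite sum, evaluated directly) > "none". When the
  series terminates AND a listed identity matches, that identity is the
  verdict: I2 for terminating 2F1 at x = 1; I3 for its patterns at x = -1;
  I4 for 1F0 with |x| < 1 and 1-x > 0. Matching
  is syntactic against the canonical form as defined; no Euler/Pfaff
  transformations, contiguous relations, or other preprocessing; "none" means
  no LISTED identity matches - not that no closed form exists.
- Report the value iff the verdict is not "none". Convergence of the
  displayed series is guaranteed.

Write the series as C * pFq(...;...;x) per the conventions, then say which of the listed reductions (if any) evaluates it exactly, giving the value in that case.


Prefactor 1, argument \frac{1}{4}: 3F2 with upper {-2, \frac{5}{6}, \frac{4}{3}} over lower {-\frac{4}{5}, \frac{6}{5}}. Verdict: terminating - upper parameter -2 makes this a finite sum (last index 2), evaluated exactly. Value: \frac{27229}{31104}.

First insight: with t_0 = 1, k + 3/2 divides numerator and denominator alike; C = 1 after cancelling.
Term ratio: r(k) = \frac{1}{4} * (k-2) (k+\frac{5}{6}) (k+\frac{4}{3}) / [(k-\frac{4}{5}) (k+\frac{6}{5}) (k+1)] - rational; roots negated = parameters, x = \frac{1}{4}, C = 1.


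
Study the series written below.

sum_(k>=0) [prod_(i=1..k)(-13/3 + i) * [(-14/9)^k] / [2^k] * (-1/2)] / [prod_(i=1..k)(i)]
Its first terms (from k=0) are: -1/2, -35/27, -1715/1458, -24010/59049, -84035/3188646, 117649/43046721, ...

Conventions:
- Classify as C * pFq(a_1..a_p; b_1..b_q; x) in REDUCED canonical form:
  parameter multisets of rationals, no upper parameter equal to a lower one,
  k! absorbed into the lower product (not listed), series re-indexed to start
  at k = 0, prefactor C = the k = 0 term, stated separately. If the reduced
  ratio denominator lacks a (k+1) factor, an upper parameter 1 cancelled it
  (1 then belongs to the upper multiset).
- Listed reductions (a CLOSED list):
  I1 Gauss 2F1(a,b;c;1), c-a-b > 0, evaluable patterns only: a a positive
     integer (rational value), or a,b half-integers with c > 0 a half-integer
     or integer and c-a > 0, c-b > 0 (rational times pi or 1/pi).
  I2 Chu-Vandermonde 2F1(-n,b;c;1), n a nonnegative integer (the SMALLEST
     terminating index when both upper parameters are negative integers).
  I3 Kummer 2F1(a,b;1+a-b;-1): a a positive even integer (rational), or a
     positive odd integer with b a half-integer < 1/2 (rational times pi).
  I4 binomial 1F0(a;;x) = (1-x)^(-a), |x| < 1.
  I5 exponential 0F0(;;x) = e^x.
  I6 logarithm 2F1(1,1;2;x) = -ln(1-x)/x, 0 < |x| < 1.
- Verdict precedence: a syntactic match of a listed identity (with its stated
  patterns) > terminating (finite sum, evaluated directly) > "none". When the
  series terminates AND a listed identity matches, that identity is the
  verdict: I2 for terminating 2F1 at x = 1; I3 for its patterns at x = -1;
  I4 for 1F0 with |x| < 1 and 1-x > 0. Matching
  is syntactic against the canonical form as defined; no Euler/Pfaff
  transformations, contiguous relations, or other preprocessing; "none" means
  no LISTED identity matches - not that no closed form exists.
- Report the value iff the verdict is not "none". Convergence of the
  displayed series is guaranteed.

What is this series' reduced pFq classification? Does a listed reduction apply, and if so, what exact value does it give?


This is -1/2 * 1F0(-10/3; -; -7/9) in reduced canonical form. Verdict: binomial (I4) fires (the 1F0 binomial series: exponent 10/3, x = -7/9). Hence: (-1/2) * (16/9)^(10/3).

The tell: t_0 being -1/2, the two k-th powers (C = -1/2, x = -7/9) combine into one argument.
Term ratio: r(k) = (-7/9) * (k-10/3) / [(k+1)] - rational; roots negated = parameters, x = (-7/9), C = -1/2.


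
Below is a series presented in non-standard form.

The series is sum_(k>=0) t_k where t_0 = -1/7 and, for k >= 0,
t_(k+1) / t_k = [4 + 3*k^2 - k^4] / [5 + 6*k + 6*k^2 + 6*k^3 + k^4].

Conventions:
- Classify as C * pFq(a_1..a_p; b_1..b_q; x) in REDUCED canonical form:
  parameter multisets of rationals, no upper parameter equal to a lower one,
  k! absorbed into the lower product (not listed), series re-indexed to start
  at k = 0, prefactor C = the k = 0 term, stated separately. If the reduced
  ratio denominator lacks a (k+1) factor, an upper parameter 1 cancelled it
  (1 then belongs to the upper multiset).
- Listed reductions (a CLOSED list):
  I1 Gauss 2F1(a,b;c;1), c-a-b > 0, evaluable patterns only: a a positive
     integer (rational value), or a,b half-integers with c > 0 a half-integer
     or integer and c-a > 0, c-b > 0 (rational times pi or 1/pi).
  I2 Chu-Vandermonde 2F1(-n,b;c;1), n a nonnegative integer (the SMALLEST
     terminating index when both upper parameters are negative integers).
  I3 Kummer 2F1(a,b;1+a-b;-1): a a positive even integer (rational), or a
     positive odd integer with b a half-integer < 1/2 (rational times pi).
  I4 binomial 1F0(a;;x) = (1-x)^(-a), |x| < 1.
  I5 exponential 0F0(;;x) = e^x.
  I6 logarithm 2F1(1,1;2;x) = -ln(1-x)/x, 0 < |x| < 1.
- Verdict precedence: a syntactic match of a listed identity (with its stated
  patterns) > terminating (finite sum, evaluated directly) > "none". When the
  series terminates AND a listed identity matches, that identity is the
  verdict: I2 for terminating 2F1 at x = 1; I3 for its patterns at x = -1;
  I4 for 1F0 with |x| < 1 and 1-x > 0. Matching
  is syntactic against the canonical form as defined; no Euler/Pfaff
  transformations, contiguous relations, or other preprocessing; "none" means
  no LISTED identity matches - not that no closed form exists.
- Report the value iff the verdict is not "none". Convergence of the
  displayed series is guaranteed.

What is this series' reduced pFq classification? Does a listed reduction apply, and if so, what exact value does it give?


At argument -1: a 2F1 with upper {-2, 2}, lower {5}, scaled by C = -1/7. Verdict: this is Kummer's theorem (I3) (x = -1; c = 5 equals 1+a-b for upper {-2, 2}: listed pattern). Sum: -2/7.

First insight: t_0 being -1/7, the ratio is unreduced: k^2 + 1 divides both sides (C = -1/7, x = -1).
Step ratio: r(k) = (-1) * (k-2) (k+2) / [(k+5) (k+1)] ; factor over Q: parameters, x = (-1), and C = -1/7.
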